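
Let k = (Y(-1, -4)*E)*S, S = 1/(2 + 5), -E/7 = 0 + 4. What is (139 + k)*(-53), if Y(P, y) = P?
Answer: -7579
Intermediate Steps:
E = -28 (E = -7*(0 + 4) = -7*4 = -28)
S = ⅐ (S = 1/7 = ⅐ ≈ 0.14286)
k = 4 (k = -1*(-28)*(⅐) = 28*(⅐) = 4)
(139 + k)*(-53) = (139 + 4)*(-53) = 143*(-53) = -7579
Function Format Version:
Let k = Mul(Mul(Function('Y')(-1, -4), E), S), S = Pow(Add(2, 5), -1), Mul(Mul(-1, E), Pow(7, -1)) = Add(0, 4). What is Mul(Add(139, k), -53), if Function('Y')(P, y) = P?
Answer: -7579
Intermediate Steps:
E = -28 (E = Mul(-7, Add(0, 4)) = Mul(-7, 4) = -28)
S = Rational(1, 7) (S = Pow(7, -1) = Rational(1, 7) ≈ 0.14286)
k = 4 (k = Mul(Mul(-1, -28), Rational(1, 7)) = Mul(28, Rational(1, 7)) = 4)
Mul(Add(139, k), -53) = Mul(Add(139, 4), -53) = Mul(143, -53) = -7579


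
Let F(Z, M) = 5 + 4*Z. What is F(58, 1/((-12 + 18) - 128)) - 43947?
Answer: -43710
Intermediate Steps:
F(58, 1/((-12 + 18) - 128)) - 43947 = (5 + 4*58) - 43947 = (5 + 232) - 43947 = 237 - 43947 = -43710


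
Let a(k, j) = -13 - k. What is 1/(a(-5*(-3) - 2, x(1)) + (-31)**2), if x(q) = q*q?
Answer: 1/935 ≈ 0.0010695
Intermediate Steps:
x(q) = q**2
1/(a(-5*(-3) - 2, x(1)) + (-31)**2) = 1/((-13 - (-5*(-3) - 2)) + (-31)**2) = 1/((-13 - (15 - 2)) + 961) = 1/((-13 - 1*13) + 961) = 1/((-13 - 13) + 961) = 1/(-26 + 961) = 1/935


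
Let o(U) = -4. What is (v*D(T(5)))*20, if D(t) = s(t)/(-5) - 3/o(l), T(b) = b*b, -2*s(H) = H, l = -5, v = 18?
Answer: 1170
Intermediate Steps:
s(H) = -H/2
T(b) = b²
D(t) = ¾ + t/10 (D(t) = -t/2/(-5) - 3/(-4) = -t/2*(-⅕) - 3*(-¼) = t/10 + ¾ = ¾ + t/10)
(v*D(T(5)))*20 = (18*(¾ + (⅒)*5²))*20 = (18*(¾ + (⅒)*25))*20 = (18*(¾ + 5/2))*20 = (18*(13/4))*20 = (117/2)*20 = 1170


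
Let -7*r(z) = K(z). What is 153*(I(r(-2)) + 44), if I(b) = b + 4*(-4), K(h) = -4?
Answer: 30600/7 ≈ 4371.4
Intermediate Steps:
r(z) = 4/7 (r(z) = -⅐*(-4) = 4/7)
I(b) = -16 + b (I(b) = b - 16 = -16 + b)
153*(I(r(-2)) + 44) = 153*((-16 + 4/7) + 44) = 153*(-108/7 + 44) = 153*(200/7) = 30600/7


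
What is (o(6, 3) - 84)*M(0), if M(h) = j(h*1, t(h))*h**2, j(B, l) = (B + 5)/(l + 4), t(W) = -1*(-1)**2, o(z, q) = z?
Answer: 0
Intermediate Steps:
t(W) = -1 (t(W) = -1*1 = -1)
j(B, l) = (5 + B)/(4 + l)
M(h) = h**2*(5/3 + h/3) (M(h) = ((5 + h*1)/(4 - 1))*h**2 = ((5 + h)/3)*h**2 = (5/3 + h/3)*h**2 = h**2*(5/3 + h/3))
(o(6, 3) - 84)*M(0) = (6 - 84)*((1/3)*0**2*(5 + 0)) = -26*0*5 = -78*0 = 0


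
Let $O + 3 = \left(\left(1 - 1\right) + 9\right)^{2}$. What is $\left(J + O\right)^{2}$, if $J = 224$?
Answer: $91204$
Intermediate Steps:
$O = 78$ ($O = -3 + \left(\left(1 - 1\right) + 9\right)^{2} = -3 + \left(0 + 9\right)^{2} = -3 + 9^{2} = -3 + 81 = 78$)
$\left(J + O\right)^{2} = \left(224 + 78\right)^{2} = 302^{2} = 91204$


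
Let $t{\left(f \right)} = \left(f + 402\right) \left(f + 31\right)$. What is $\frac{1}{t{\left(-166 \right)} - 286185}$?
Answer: $- \frac{1}{318045} \approx -3.1442 \cdot 10^{-6}$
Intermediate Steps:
$t{\left(f \right)} = \left(31 + f\right) \left(402 + f\right)$ ($t{\left(f \right)} = \left(402 + f\right) \left(31 + f\right) = \left(31 + f\right) \left(402 + f\right)$)
$\frac{1}{t{\left(-166 \right)} - 286185} = \frac{1}{\left(12462 + \left(-166\right)^{2} + 433 \left(-166\right)\right) - 286185} = \frac{1}{\left(12462 + 27556 - 71878\right) - 286185} = \frac{1}{-31860 - 286185} = \frac{1}{-318045} = - \frac{1}{318045}$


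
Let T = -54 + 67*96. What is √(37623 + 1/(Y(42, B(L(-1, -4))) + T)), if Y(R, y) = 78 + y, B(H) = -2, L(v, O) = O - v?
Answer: √1567152812722/6454 ≈ 193.97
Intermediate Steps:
T = 6378 (T = -54 + 6432 = 6378)
√(37623 + 1/(Y(42, B(L(-1, -4))) + T)) = √(37623 + 1/((78 - 2) + 6378)) = √(37623 + 1/(76 + 6378)) = √(37623 + 1/6454) = √(242818843/6454) = √1567152812722/6454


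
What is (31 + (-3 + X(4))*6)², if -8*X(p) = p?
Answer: 100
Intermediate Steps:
X(p) = -p/8
(31 + (-3 + X(4))*6)² = (31 + (-3 - ⅛*4)*6)² = (31 + (-3 - ½)*6)² = (31 - 7/2*6)² = (31 - 21)² = 10² = 100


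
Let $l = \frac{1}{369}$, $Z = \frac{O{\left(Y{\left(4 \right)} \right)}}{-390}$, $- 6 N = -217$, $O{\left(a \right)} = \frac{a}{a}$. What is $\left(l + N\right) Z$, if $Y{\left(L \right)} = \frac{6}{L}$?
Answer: $- \frac{26693}{287820} \approx -0.092742$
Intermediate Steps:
$O{\left(a \right)} = 1$
$N = \frac{217}{6}$ ($N = \left(- \frac{1}{6}\right) \left(-217\right) = \frac{217}{6} \approx 36.167$)
$Z = - \frac{1}{390}$ ($Z = 1 \frac{1}{-390} = 1 \left(- \frac{1}{390}\right) = - \frac{1}{390} \approx -0.0025641$)
$l = \frac{1}{369} \approx 0.00271$
$\left(l + N\right) Z = \left(\frac{1}{369} + \frac{217}{6}\right) \left(- \frac{1}{390}\right) = \frac{26693}{738} \left(- \frac{1}{390}\right) = - \frac{26693}{287820}$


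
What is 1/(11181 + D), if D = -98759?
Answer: -1/87578 ≈ -1.1418e-5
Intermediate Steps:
1/(11181 + D) = 1/(11181 - 98759) = 1/(-87578) = -1/87578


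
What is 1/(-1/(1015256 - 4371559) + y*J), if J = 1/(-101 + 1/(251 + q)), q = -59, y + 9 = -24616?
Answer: 65082071473/15868600603391 ≈ 0.0041013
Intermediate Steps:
y = -24625 (y = -9 - 24616 = -24625)
J = -192/19391 (J = 1/(-101 + 1/(251 - 59)) = 1/(-101 + 1/192) = 1/(-19391/192) = -192/19391 ≈ -0.0099015)
1/(-1/(1015256 - 4371559) + y*J) = 1/(-1/(1015256 - 4371559) - 24625*(-192/19391)) = 1/(-1/(-3356303) + 4728000/19391) = 1/(-1/3356303*(-1) + 4728000/19391) = 1/(1/3356303 + 4728000/19391) = 1/(15868600603391/65082071473) = 65082071473/15868600603391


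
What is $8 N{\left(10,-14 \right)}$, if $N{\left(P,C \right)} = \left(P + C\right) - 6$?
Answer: $-80$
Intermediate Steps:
$N{\left(P,C \right)} = -6 + C + P$ ($N{\left(P,C \right)} = \left(C + P\right) - 6 = -6 + C + P$)
$8 N{\left(10,-14 \right)} = 8 \left(-6 - 14 + 10\right) = 8 \left(-10\right) = -80$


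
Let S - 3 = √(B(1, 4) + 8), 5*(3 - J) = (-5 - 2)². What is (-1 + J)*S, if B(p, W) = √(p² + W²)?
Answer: -117/5 - 39*√(8 + √17)/5 ≈ -50.558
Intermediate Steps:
J = -34/5 (J = 3 - (-5 - 2)²/5 = 3 - ⅕*(-7)² = 3 - ⅕*49 = 3 - 49/5 = -34/5 ≈ -6.8000)
B(p, W) = √(W² + p²)
S = 3 + √(8 + √17) (S = 3 + √(√(4² + 1²) + 8) = 3 + √(√(16 + 1) + 8) = 3 + √(√17 + 8) = 3 + √(8 + √17) ≈ 6.4818)
(-1 + J)*S = (-1 - 34/5)*(3 + √(8 + √17)) = -39*(3 + √(8 + √17))/5 = -117/5 - 39*√(8 + √17)/5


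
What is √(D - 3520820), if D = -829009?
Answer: 11*I*√35949 ≈ 2085.6*I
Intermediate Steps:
√(D - 3520820) = √(-829009 - 3520820) = √(-4349829) = 11*I*√35949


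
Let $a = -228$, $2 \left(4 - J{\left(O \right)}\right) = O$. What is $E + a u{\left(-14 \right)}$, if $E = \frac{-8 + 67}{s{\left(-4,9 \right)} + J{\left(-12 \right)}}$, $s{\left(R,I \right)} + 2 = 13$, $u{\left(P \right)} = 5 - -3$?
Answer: $- \frac{38245}{21} \approx -1821.2$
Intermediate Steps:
$u{\left(P \right)} = 8$ ($u{\left(P \right)} = 5 + 3 = 8$)
$s{\left(R,I \right)} = 11$ ($s{\left(R,I \right)} = -2 + 13 = 11$)
$J{\left(O \right)} = 4 - \frac{O}{2}$
$E = \frac{59}{21}$ ($E = \frac{-8 + 67}{11 + \left(4 - -6\right)} = \frac{59}{11 + \left(4 + 6\right)} = \frac{59}{11 + 10} = \frac{59}{21} \approx 2.8095$)
$E + a u{\left(-14 \right)} = \frac{59}{21} - 1824 = - \frac{38245}{21}$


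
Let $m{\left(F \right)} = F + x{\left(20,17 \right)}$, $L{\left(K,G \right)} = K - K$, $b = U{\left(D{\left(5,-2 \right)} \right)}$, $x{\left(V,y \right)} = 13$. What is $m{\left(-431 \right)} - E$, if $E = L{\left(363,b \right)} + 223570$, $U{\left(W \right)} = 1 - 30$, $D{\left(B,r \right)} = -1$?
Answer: $-223988$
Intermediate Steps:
$U{\left(W \right)} = -29$ ($U{\left(W \right)} = 1 - 30 = -29$)
$b = -29$
$L{\left(K,G \right)} = 0$
$m{\left(F \right)} = 13 + F$ ($m{\left(F \right)} = F + 13 = 13 + F$)
$E = 223570$ ($E = 0 + 223570 = 223570$)
$m{\left(-431 \right)} - E = \left(13 - 431\right) - 223570 = -418 - 223570 = -223988$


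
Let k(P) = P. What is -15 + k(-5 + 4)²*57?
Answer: 42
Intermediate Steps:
-15 + k(-5 + 4)²*57 = -15 + (-5 + 4)²*57 = -15 + (-1)²*57 = -15 + 1*57 = -15 + 57 = 42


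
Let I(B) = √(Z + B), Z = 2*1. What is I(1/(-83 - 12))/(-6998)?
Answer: -3*√1995/664810 ≈ -0.00020156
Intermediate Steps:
Z = 2
I(B) = √(2 + B)
I(1/(-83 - 12))/(-6998) = √(2 + 1/(-83 - 12))/(-6998) = √(2 + 1/(-95))*(-1/6998) = √(2 - 1/95)*(-1/6998) = √(189/95)*(-1/6998) = (3*√1995/95)*(-1/6998) = -3*√1995/664810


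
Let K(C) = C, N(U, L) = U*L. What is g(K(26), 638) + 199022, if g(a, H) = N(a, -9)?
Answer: 198788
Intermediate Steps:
N(U, L) = L*U
g(a, H) = -9*a
g(K(26), 638) + 199022 = -9*26 + 199022 = -234 + 199022 = 198788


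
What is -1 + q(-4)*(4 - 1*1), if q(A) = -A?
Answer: 11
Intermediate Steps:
-1 + q(-4)*(4 - 1*1) = -1 + (-1*(-4))*(4 - 1*1) = -1 + 4*(4 - 1) = -1 + 4*3 = -1 + 12 = 11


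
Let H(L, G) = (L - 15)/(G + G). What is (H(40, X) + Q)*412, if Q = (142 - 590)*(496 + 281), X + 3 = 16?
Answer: -1864397026/13 ≈ -1.4342e+8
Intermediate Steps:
X = 13 (X = -3 + 16 = 13)
Q = -348096 (Q = -448*777 = -348096)
H(L, G) = (-15 + L)/(2*G) (H(L, G) = (-15 + L)/((2*G)) = (-15 + L)*(1/(2*G)) = (-15 + L)/(2*G))
(H(40, X) + Q)*412 = ((1/2)*(-15 + 40)/13 - 348096)*412 = ((1/2)*(1/13)*25 - 348096)*412 = (25/26 - 348096)*412 = -9050471/26*412 = -1864397026/13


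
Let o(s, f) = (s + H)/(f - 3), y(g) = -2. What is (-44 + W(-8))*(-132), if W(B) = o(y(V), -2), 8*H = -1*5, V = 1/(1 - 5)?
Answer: 57387/10 ≈ 5738.7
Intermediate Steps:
V = -1/4 (V = 1/(-4) = -1/4 ≈ -0.25000)
H = -5/8 (H = (-1*5)/8 = (1/8)*(-5) = -5/8 ≈ -0.62500)
o(s, f) = (-5/8 + s)/(-3 + f) (o(s, f) = (s - 5/8)/(f - 3) = (-5/8 + s)/(-3 + f))
W(B) = 21/40 (W(B) = (-5/8 - 2)/(-3 - 2) = -21/8/(-5) = -1/5*(-21/8) = 21/40)
(-44 + W(-8))*(-132) = (-44 + 21/40)*(-132) = -1739/40*(-132) = 57387/10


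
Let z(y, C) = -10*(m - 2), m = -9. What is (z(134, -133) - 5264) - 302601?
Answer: -307755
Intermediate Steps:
z(y, C) = 110 (z(y, C) = -10*(-9 - 2) = -10*(-11) = 110)
(z(134, -133) - 5264) - 302601 = (110 - 5264) - 302601 = -5154 - 302601 = -307755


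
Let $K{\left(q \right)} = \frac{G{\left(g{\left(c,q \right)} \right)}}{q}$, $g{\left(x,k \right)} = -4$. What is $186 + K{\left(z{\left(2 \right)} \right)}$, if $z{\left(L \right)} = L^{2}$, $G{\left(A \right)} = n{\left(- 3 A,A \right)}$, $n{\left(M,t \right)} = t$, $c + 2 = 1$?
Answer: $185$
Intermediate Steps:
$c = -1$ ($c = -2 + 1 = -1$)
$G{\left(A \right)} = A$
$K{\left(q \right)} = - \frac{4}{q}$
$186 + K{\left(z{\left(2 \right)} \right)} = 186 - \frac{4}{2^{2}} = 186 - \frac{4}{4} = 186 - 1 = 185$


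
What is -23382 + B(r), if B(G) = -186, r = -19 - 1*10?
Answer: -23568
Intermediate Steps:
r = -29 (r = -19 - 10 = -29)
-23382 + B(r) = -23382 - 186 = -23568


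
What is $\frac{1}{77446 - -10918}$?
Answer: $\frac{1}{88364} \approx 1.1317 \cdot 10^{-5}$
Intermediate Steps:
$\frac{1}{77446 - -10918} = \frac{1}{77446 + \left(20102 - 9184\right)} = \frac{1}{77446 + 10918} = \frac{1}{88364}$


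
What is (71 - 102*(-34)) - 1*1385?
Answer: 2154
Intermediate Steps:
(71 - 102*(-34)) - 1*1385 = (71 + 3468) - 1385 = 3539 - 1385 = 2154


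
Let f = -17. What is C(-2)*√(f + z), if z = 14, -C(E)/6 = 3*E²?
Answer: -72*I*√3 ≈ -124.71*I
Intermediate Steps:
C(E) = -18*E²
C(-2)*√(f + z) = (-18*(-2)²)*√(-17 + 14) = (-18*4)*√(-3) = -72*I*√3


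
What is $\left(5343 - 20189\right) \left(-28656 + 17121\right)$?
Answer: $171248610$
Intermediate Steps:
$\left(5343 - 20189\right) \left(-28656 + 17121\right) = \left(-14846\right) \left(-11535\right) = 171248610$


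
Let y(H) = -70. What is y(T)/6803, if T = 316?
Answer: -70/6803 ≈ -0.010290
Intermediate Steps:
y(T)/6803 = -70/6803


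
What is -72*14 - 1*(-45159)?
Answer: 44151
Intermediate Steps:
-72*14 - 1*(-45159) = -1008 + 45159 = 44151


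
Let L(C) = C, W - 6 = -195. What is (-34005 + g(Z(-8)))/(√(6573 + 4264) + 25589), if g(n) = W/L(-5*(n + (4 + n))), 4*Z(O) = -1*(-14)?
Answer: -7975605109/6002205770 + 311681*√10837/6002205770 ≈ -1.3234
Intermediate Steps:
W = -189 (W = 6 - 195 = -189)
Z(O) = 7/2 (Z(O) = (-1*(-14))/4 = (¼)*14 = 7/2)
g(n) = -189/(-20 - 10*n) (g(n) = -189*(-1/(5*(n + (4 + n)))) = -189*(-1/(5*(4 + 2*n))) = -189/(-20 - 10*n))
(-34005 + g(Z(-8)))/(√(6573 + 4264) + 25589) = (-34005 + 189/(10*(2 + 7/2)))/(√(6573 + 4264) + 25589) = (-34005 + 189/(10*(11/2)))/(√10837 + 25589) = (-34005 + (189/10)*(2/11))/(25589 + √10837) = (-34005 + 189/55)/(25589 + √10837) = -1870086/(55*(25589 + √10837))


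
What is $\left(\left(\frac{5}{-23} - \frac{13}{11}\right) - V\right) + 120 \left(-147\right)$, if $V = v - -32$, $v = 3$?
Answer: $- \frac{4472129}{253} \approx -17676.0$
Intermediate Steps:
$V = 35$ ($V = 3 - -32 = 3 + 32 = 35$)
$\left(\left(\frac{5}{-23} - \frac{13}{11}\right) - V\right) + 120 \left(-147\right) = \left(\left(\frac{5}{-23} - \frac{13}{11}\right) - 35\right) + 120 \left(-147\right) = \left(\left(5 \left(- \frac{1}{23}\right) - \frac{13}{11}\right) - 35\right) - 17640 = \left(\left(- \frac{5}{23} - \frac{13}{11}\right) - 35\right) - 17640 = \left(- \frac{354}{253} - 35\right) - 17640 = - \frac{9209}{253} - 17640 = - \frac{4472129}{253}$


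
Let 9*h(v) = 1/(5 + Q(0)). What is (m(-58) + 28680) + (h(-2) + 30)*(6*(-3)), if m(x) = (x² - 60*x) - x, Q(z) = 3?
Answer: 140167/4 ≈ 35042.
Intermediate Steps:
h(v) = 1/72 (h(v) = 1/(9*(5 + 3)) = (⅑)/8 = (⅑)*(⅛) = 1/72)
m(x) = x² - 61*x
(m(-58) + 28680) + (h(-2) + 30)*(6*(-3)) = (-58*(-61 - 58) + 28680) + (1/72 + 30)*(6*(-3)) = (-58*(-119) + 28680) + (2161/72)*(-18) = (6902 + 28680) - 2161/4 = 35582 - 2161/4 = 140167/4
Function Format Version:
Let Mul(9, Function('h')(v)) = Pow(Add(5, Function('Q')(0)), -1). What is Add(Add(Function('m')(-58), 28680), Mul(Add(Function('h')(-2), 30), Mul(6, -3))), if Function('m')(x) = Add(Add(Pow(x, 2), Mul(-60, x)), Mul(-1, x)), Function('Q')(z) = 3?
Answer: Rational(140167, 4) ≈ 35042.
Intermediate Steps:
Function('h')(v) = Rational(1, 72) (Function('h')(v) = Mul(Rational(1, 9), Pow(Add(5, 3), -1)) = Mul(Rational(1, 9), Pow(8, -1)) = Mul(Rational(1, 9), Rational(1, 8)) = Rational(1, 72))
Function('m')(x) = Add(Pow(x, 2), Mul(-61, x))
Add(Add(Function('m')(-58), 28680), Mul(Add(Function('h')(-2), 30), Mul(6, -3))) = Add(Add(Mul(-58, Add(-61, -58)), 28680), Mul(Add(Rational(1, 72), 30), Mul(6, -3))) = Add(Add(Mul(-58, -119), 28680), Mul(Rational(2161, 72), -18)) = Add(Add(6902, 28680), Rational(-2161, 4)) = Add(35582, Rational(-2161, 4)) = Rational(140167, 4)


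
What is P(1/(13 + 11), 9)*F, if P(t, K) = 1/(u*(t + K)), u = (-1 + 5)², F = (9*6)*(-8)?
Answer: -648/217 ≈ -2.9862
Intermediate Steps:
F = -432 (F = 54*(-8) = -432)
u = 16 (u = 4² = 16)
P(t, K) = 1/(16*K + 16*t) (P(t, K) = 1/(16*(t + K)) = 1/(16*(K + t)) = 1/(16*K + 16*t))
P(1/(13 + 11), 9)*F = (1/(16*(9 + 1/(13 + 11))))*(-432) = (1/(16*(9 + 1/24)))*(-432) = (1/(16*(217/24)))*(-432) = ((1/16)*(24/217))*(-432) = (3/434)*(-432) = -648/217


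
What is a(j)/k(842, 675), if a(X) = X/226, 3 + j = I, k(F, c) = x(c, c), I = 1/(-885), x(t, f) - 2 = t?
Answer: -1328/67703385 ≈ -1.9615e-5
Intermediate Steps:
x(t, f) = 2 + t
I = -1/885 ≈ -0.0011299
k(F, c) = 2 + c
j = -2656/885 (j = -3 - 1/885 = -2656/885 ≈ -3.0011)
a(X) = X/226 (a(X) = X*(1/226) = X/226)
a(j)/k(842, 675) = ((1/226)*(-2656/885))/(2 + 675) = -1328/100005/677 = -1328/100005*1/677 = -1328/67703385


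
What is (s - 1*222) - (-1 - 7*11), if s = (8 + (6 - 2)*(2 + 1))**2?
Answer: 256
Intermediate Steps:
s = 400 (s = (8 + 4*3)**2 = (8 + 12)**2 = 20**2 = 400)
(s - 1*222) - (-1 - 7*11) = (400 - 1*222) - (-1 - 7*11) = (400 - 222) - (-1 - 77) = 178 - 1*(-78) = 178 + 78 = 256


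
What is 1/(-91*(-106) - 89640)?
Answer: -1/79994 ≈ -1.2501e-5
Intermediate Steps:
1/(-91*(-106) - 89640) = 1/(9646 - 89640) = 1/(-79994) = -1/79994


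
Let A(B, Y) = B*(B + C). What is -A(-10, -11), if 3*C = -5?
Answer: -350/3 ≈ -116.67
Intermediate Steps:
C = -5/3 (C = (⅓)*(-5) = -5/3 ≈ -1.6667)
A(B, Y) = B*(-5/3 + B) (A(B, Y) = B*(B - 5/3) = B*(-5/3 + B))
-A(-10, -11) = -(-10)*(-5 + 3*(-10))/3 = -(-10)*(-5 - 30)/3 = -(-10)*(-35)/3 = -1*350/3 = -350/3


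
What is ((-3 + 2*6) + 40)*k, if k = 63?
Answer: 3087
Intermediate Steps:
((-3 + 2*6) + 40)*k = ((-3 + 2*6) + 40)*63 = ((-3 + 12) + 40)*63 = (9 + 40)*63 = 49*63 = 3087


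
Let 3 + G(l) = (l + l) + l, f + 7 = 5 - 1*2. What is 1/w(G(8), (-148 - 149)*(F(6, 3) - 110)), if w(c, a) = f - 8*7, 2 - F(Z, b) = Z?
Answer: -1/60 ≈ -0.016667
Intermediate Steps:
f = -4 (f = -7 + (5 - 1*2) = -7 + (5 - 2) = -7 + 3 = -4)
F(Z, b) = 2 - Z
G(l) = -3 + 3*l (G(l) = -3 + ((l + l) + l) = -3 + (2*l + l) = -3 + 3*l)
w(c, a) = -60 (w(c, a) = -4 - 8*7 = -4 - 56 = -60)
1/w(G(8), (-148 - 149)*(F(6, 3) - 110)) = 1/(-60) = -1/60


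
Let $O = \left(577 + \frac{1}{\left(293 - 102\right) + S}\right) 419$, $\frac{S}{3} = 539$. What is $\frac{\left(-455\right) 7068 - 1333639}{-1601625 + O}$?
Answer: $\frac{8225638832}{2458630077} \approx 3.3456$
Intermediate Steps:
$S = 1617$ ($S = 3 \cdot 539 = 1617$)
$O = \frac{437107923}{1808}$ ($O = \left(577 + \frac{1}{\left(293 - 102\right) + 1617}\right) 419 = \left(577 + \frac{1}{191 + 1617}\right) 419 = \left(577 + \frac{1}{1808}\right) 419 = \frac{1043217}{1808} \cdot 419 = \frac{437107923}{1808} \approx 2.4176 \cdot 10^{5}$)
$\frac{\left(-455\right) 7068 - 1333639}{-1601625 + O} = \frac{\left(-455\right) 7068 - 1333639}{-1601625 + \frac{437107923}{1808}} = \frac{-3215940 - 1333639}{- \frac{2458630077}{1808}} = \left(-4549579\right) \left(- \frac{1808}{2458630077}\right) = \frac{8225638832}{2458630077}$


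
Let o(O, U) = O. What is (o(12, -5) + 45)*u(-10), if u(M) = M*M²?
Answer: -57000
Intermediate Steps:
u(M) = M³
(o(12, -5) + 45)*u(-10) = (12 + 45)*(-10)³ = 57*(-1000) = -57000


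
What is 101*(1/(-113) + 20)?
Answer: 228159/113 ≈ 2019.1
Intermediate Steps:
101*(1/(-113) + 20) = 101*(-1/113 + 20) = 101*(2259/113) = 228159/113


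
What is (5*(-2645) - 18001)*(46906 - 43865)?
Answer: -94958266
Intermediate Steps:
(5*(-2645) - 18001)*(46906 - 43865) = (-13225 - 18001)*3041 = -31226*3041 = -94958266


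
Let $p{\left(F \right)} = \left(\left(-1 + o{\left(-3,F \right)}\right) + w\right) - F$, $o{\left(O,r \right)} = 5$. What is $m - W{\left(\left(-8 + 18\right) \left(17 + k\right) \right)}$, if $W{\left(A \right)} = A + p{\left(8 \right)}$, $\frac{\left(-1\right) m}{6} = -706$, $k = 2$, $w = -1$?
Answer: $4051$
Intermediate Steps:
$p{\left(F \right)} = 3 - F$ ($p{\left(F \right)} = \left(\left(-1 + 5\right) - 1\right) - F = \left(4 - 1\right) - F = 3 - F$)
$m = 4236$ ($m = \left(-6\right) \left(-706\right) = 4236$)
$W{\left(A \right)} = -5 + A$ ($W{\left(A \right)} = A + \left(3 - 8\right) = A - 5 = -5 + A$)
$m - W{\left(\left(-8 + 18\right) \left(17 + k\right) \right)} = 4236 - \left(-5 + \left(-8 + 18\right) \left(17 + 2\right)\right) = 4236 - \left(-5 + 10 \cdot 19\right) = 4236 - \left(-5 + 190\right) = 4236 - 185 = 4051$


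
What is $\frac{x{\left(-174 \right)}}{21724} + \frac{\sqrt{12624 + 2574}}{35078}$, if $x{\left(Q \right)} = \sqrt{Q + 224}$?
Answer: $\frac{\sqrt{15198}}{35078} + \frac{5 \sqrt{2}}{21724} \approx 0.00384$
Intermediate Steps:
$x{\left(Q \right)} = \sqrt{224 + Q}$
$\frac{x{\left(-174 \right)}}{21724} + \frac{\sqrt{12624 + 2574}}{35078} = \frac{\sqrt{224 - 174}}{21724} + \frac{\sqrt{12624 + 2574}}{35078} = \sqrt{50} \cdot \frac{1}{21724} + \sqrt{15198} \cdot \frac{1}{35078} = 5 \sqrt{2} \cdot \frac{1}{21724} + \frac{\sqrt{15198}}{35078} = \frac{5 \sqrt{2}}{21724} + \frac{\sqrt{15198}}{35078} = \frac{\sqrt{15198}}{35078} + \frac{5 \sqrt{2}}{21724}$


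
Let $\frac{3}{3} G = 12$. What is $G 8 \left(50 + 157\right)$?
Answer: $19872$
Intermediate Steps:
$G = 12$
$G 8 \left(50 + 157\right) = 12 \cdot 8 \left(50 + 157\right) = 96 \cdot 207 = 19872$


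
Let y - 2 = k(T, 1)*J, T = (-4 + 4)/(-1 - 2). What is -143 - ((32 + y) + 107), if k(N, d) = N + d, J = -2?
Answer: -282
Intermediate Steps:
T = 0 (T = 0/(-3) = 0*(-⅓) = 0)
y = 0 (y = 2 + (0 + 1)*(-2) = 2 + 1*(-2) = 2 - 2 = 0)
-143 - ((32 + y) + 107) = -143 - ((32 + 0) + 107) = -143 - (32 + 107) = -143 - 1*139 = -143 - 139 = -282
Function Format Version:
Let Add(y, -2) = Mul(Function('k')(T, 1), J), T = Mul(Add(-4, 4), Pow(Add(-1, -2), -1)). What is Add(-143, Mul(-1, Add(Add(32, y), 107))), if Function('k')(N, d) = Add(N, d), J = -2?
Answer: -282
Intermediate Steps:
T = 0 (T = Mul(0, Pow(-3, -1)) = Mul(0, Rational(-1, 3)) = 0)
y = 0 (y = Add(2, Mul(Add(0, 1), -2)) = Add(2, Mul(1, -2)) = Add(2, -2) = 0)
Add(-143, Mul(-1, Add(Add(32, y), 107))) = Add(-143, Mul(-1, Add(Add(32, 0), 107))) = Add(-143, Mul(-1, Add(32, 107))) = Add(-143, Mul(-1, 139)) = Add(-143, -139) = -282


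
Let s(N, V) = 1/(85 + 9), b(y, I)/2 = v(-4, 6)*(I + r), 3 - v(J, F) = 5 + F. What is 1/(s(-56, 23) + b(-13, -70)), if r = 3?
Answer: 94/100769 ≈ 0.00093283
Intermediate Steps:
v(J, F) = -2 - F (v(J, F) = 3 - (5 + F) = 3 + (-5 - F) = -2 - F)
b(y, I) = -48 - 16*I (b(y, I) = 2*((-2 - 1*6)*(I + 3)) = 2*((-2 - 6)*(3 + I)) = 2*(-8*(3 + I)) = 2*(-24 - 8*I) = -48 - 16*I)
s(N, V) = 1/94
1/(s(-56, 23) + b(-13, -70)) = 1/(1/94 + (-48 - 16*(-70))) = 1/(1/94 + (-48 + 1120)) = 1/(1/94 + 1072) = 1/(100769/94) = 94/100769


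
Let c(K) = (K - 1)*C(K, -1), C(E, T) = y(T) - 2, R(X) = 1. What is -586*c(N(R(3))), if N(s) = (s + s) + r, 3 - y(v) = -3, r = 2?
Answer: -7032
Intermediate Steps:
y(v) = 6 (y(v) = 3 - 1*(-3) = 3 + 3 = 6)
N(s) = 2 + 2*s (N(s) = (s + s) + 2 = 2*s + 2 = 2 + 2*s)
C(E, T) = 4 (C(E, T) = 6 - 2 = 4)
c(K) = -4 + 4*K (c(K) = (K - 1)*4 = (-1 + K)*4 = -4 + 4*K)
-586*c(N(R(3))) = -586*(-4 + 4*(2 + 2*1)) = -586*(-4 + 4*(2 + 2)) = -586*(-4 + 4*4) = -586*(-4 + 16) = -586*12 = -7032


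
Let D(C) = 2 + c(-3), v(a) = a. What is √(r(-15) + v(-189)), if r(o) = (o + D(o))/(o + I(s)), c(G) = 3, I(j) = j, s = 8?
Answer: I*√9191/7 ≈ 13.696*I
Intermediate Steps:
D(C) = 5 (D(C) = 2 + 3 = 5)
r(o) = (5 + o)/(8 + o) (r(o) = (o + 5)/(o + 8) = (5 + o)/(8 + o))
√(r(-15) + v(-189)) = √((5 - 15)/(8 - 15) - 189) = √(-10/(-7) - 189) = √(-⅐*(-10) - 189) = √(10/7 - 189) = √(-1313/7) = I*√9191/7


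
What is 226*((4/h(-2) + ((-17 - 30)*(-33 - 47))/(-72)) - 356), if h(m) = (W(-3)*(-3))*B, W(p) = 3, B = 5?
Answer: -4152524/45 ≈ -92278.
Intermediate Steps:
h(m) = -45 (h(m) = (3*(-3))*5 = -9*5 = -45)
226*((4/h(-2) + ((-17 - 30)*(-33 - 47))/(-72)) - 356) = 226*((4/(-45) + ((-17 - 30)*(-33 - 47))/(-72)) - 356) = 226*((4*(-1/45) - 47*(-80)*(-1/72)) - 356) = 226*((-4/45 + 3760*(-1/72)) - 356) = 226*((-4/45 - 470/9) - 356) = 226*(-2354/45 - 356) = 226*(-18374/45) = -4152524/45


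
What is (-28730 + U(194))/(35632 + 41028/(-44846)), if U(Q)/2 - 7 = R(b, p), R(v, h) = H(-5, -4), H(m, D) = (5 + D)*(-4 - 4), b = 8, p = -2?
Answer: -322128818/399477911 ≈ -0.80637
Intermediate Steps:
H(m, D) = -40 - 8*D (H(m, D) = (5 + D)*(-8) = -40 - 8*D)
R(v, h) = -8 (R(v, h) = -40 - 8*(-4) = -40 + 32 = -8)
U(Q) = -2 (U(Q) = 14 + 2*(-8) = 14 - 16 = -2)
(-28730 + U(194))/(35632 + 41028/(-44846)) = (-28730 - 2)/(35632 + 41028/(-44846)) = -28732/(35632 + 41028*(-1/44846)) = -28732/(35632 - 20514/22423) = -28732/798955822/22423 = -28732*22423/798955822 = -322128818/399477911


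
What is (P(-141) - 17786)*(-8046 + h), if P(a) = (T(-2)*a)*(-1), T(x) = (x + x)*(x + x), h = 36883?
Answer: -447838610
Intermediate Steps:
T(x) = 4*x² (T(x) = (2*x)*(2*x) = 4*x²)
P(a) = -16*a (P(a) = ((4*(-2)²)*a)*(-1) = ((4*4)*a)*(-1) = (16*a)*(-1) = -16*a)
(P(-141) - 17786)*(-8046 + h) = (-16*(-141) - 17786)*(-8046 + 36883) = (2256 - 17786)*28837 = -15530*28837 = -447838610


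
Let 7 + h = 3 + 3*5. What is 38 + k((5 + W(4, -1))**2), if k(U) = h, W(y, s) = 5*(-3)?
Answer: 49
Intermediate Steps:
h = 11 (h = -7 + (3 + 3*5) = -7 + (3 + 15) = -7 + 18 = 11)
W(y, s) = -15
k(U) = 11
38 + k((5 + W(4, -1))**2) = 38 + 11 = 49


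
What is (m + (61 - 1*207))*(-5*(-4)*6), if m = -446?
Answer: -71040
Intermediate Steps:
(m + (61 - 1*207))*(-5*(-4)*6) = (-446 + (61 - 1*207))*(-5*(-4)*6) = (-446 + (61 - 207))*(20*6) = (-446 - 146)*120 = -592*120 = -71040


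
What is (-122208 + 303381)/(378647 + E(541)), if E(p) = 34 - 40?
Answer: 181173/378641 ≈ 0.47848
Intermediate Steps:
E(p) = -6
(-122208 + 303381)/(378647 + E(541)) = (-122208 + 303381)/(378647 - 6) = 181173/378641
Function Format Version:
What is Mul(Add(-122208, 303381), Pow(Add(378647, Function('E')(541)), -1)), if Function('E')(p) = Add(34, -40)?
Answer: Rational(181173, 378641) ≈ 0.47848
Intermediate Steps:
Function('E')(p) = -6
Mul(Add(-122208, 303381), Pow(Add(378647, Function('E')(541)), -1)) = Mul(Add(-122208, 303381), Pow(Add(378647, -6), -1)) = Mul(181173, Pow(378641, -1)) = Mul(181173, Rational(1, 378641)) = Rational(181173, 378641)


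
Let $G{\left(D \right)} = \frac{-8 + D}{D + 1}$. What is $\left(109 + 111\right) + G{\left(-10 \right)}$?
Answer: $222$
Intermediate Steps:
$G{\left(D \right)} = \frac{-8 + D}{1 + D}$
$\left(109 + 111\right) + G{\left(-10 \right)} = \left(109 + 111\right) + \frac{-8 - 10}{1 - 10} = 220 + \frac{1}{-9} \left(-18\right) = 220 - -2 = 220 + 2 = 222$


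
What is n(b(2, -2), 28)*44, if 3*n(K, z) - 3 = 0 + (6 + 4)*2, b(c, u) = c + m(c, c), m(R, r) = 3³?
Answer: 1012/3 ≈ 337.33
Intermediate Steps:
m(R, r) = 27
b(c, u) = 27 + c (b(c, u) = c + 27 = 27 + c)
n(K, z) = 23/3 (n(K, z) = 1 + (0 + (6 + 4)*2)/3 = 1 + (0 + 10*2)/3 = 1 + (0 + 20)/3 = 1 + (⅓)*20 = 1 + 20/3 = 23/3)
n(b(2, -2), 28)*44 = (23/3)*44 = 1012/3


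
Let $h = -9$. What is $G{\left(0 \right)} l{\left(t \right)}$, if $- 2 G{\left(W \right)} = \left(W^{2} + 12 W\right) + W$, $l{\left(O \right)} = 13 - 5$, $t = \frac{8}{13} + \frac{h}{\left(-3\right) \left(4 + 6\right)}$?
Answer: $0$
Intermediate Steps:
$t = \frac{119}{130}$ ($t = \frac{8}{13} - \frac{9}{\left(-3\right) \left(4 + 6\right)} = 8 \cdot \frac{1}{13} - \frac{9}{\left(-3\right) 10} = \frac{8}{13} - \frac{9}{-30} = \frac{8}{13} - - \frac{3}{10} = \frac{8}{13} + \frac{3}{10} = \frac{119}{130} \approx 0.91538$)
$l{\left(O \right)} = 8$
$G{\left(W \right)} = - \frac{13 W}{2} - \frac{W^{2}}{2}$ ($G{\left(W \right)} = - \frac{\left(W^{2} + 12 W\right) + W}{2} = - \frac{W^{2} + 13 W}{2} = - \frac{13 W}{2} - \frac{W^{2}}{2}$)
$G{\left(0 \right)} l{\left(t \right)} = \left(- \frac{1}{2}\right) 0 \left(13 + 0\right) 8 = \left(- \frac{1}{2}\right) 0 \cdot 13 \cdot 8 = 0 \cdot 8 = 0$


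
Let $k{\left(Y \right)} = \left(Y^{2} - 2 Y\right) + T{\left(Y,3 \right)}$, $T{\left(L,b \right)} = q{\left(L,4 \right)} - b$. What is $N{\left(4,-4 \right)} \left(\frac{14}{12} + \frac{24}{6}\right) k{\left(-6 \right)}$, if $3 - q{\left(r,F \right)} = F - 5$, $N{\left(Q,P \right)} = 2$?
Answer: $\frac{1519}{3} \approx 506.33$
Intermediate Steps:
$q{\left(r,F \right)} = 8 - F$ ($q{\left(r,F \right)} = 3 - \left(F - 5\right) = 3 - \left(-5 + F\right) = 8 - F$)
$T{\left(L,b \right)} = 4 - b$ ($T{\left(L,b \right)} = \left(8 - 4\right) - b = 4 - b$)
$k{\left(Y \right)} = 1 + Y^{2} - 2 Y$ ($k{\left(Y \right)} = \left(Y^{2} - 2 Y\right) + \left(4 - 3\right) = \left(Y^{2} - 2 Y\right) + 1 = 1 + Y^{2} - 2 Y$)
$N{\left(4,-4 \right)} \left(\frac{14}{12} + \frac{24}{6}\right) k{\left(-6 \right)} = 2 \left(\frac{14}{12} + \frac{24}{6}\right) \left(1 + \left(-6\right)^{2} - -12\right) = 2 \left(14 \cdot \frac{1}{12} + 24 \cdot \frac{1}{6}\right) \left(1 + 36 + 12\right) = 2 \left(\frac{7}{6} + 4\right) 49 = 2 \cdot \frac{31}{6} \cdot 49 = \frac{31}{3} \cdot 49 = \frac{1519}{3}$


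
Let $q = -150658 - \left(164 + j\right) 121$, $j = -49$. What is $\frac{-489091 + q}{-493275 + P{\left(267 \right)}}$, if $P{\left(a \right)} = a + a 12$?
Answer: $\frac{54472}{40817} \approx 1.3345$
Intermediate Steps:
$q = -164573$ ($q = -150658 - \left(164 - 49\right) 121 = -150658 - 115 \cdot 121 = -150658 - 13915 = -164573$)
$P{\left(a \right)} = 13 a$ ($P{\left(a \right)} = a + 12 a = 13 a$)
$\frac{-489091 + q}{-493275 + P{\left(267 \right)}} = \frac{-489091 - 164573}{-493275 + 13 \cdot 267} = - \frac{653664}{-493275 + 3471} = - \frac{653664}{-489804} = \left(-653664\right) \left(- \frac{1}{489804}\right) = \frac{54472}{40817}$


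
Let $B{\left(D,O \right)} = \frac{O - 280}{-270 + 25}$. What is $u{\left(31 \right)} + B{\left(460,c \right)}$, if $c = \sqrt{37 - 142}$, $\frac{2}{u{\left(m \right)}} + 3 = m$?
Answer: $\frac{17}{14} - \frac{i \sqrt{105}}{245} \approx 1.2143 - 0.041824 i$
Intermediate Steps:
$u{\left(m \right)} = \frac{2}{-3 + m}$
$c = i \sqrt{105}$ ($c = \sqrt{-105} = i \sqrt{105} \approx 10.247 i$)
$B{\left(D,O \right)} = \frac{8}{7} - \frac{O}{245}$ ($B{\left(D,O \right)} = \frac{-280 + O}{-245} = \left(-280 + O\right) \left(- \frac{1}{245}\right) = \frac{8}{7} - \frac{O}{245}$)
$u{\left(31 \right)} + B{\left(460,c \right)} = \frac{2}{-3 + 31} + \left(\frac{8}{7} - \frac{i \sqrt{105}}{245}\right) = \frac{2}{28} + \left(\frac{8}{7} - \frac{i \sqrt{105}}{245}\right) = 2 \cdot \frac{1}{28} + \left(\frac{8}{7} - \frac{i \sqrt{105}}{245}\right) = \frac{1}{14} + \left(\frac{8}{7} - \frac{i \sqrt{105}}{245}\right) = \frac{17}{14} - \frac{i \sqrt{105}}{245}$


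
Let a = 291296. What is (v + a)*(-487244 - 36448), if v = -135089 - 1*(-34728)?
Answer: -99991132020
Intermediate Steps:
v = -100361 (v = -135089 + 34728 = -100361)
(v + a)*(-487244 - 36448) = (-100361 + 291296)*(-487244 - 36448) = 190935*(-523692) = -99991132020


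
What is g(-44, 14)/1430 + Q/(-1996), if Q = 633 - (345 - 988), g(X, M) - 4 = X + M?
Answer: -18044/27445 ≈ -0.65746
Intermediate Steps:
g(X, M) = 4 + M + X (g(X, M) = 4 + (X + M) = 4 + (M + X) = 4 + M + X)
Q = 1276 (Q = 633 - 1*(-643) = 633 + 643 = 1276)
g(-44, 14)/1430 + Q/(-1996) = (4 + 14 - 44)/1430 + 1276/(-1996) = -26*1/1430 + 1276*(-1/1996) = -1/55 - 319/499 = -18044/27445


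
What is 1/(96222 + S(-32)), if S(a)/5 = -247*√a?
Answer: 48111/4653740242 + 1235*I*√2/2326870121 ≈ 1.0338e-5 + 7.506e-7*I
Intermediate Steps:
S(a) = -1235*√a (S(a) = 5*(-247*√a) = -1235*√a)
1/(96222 + S(-32)) = 1/(96222 - 4940*I*√2)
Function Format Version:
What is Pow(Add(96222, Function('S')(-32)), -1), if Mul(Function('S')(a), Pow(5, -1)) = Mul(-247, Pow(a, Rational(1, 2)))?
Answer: Add(Rational(48111, 4653740242), Mul(Rational(1235, 2326870121), I, Pow(2, Rational(1, 2)))) ≈ Add(1.0338e-5, Mul(7.5060e-7, I))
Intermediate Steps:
Function('S')(a) = Mul(-1235, Pow(a, Rational(1, 2))) (Function('S')(a) = Mul(5, Mul(-247, Pow(a, Rational(1, 2)))) = Mul(-1235, Pow(a, Rational(1, 2))))
Pow(Add(96222, Function('S')(-32)), -1) = Pow(Add(96222, Mul(-1235, Pow(-32, Rational(1, 2)))), -1) = Pow(Add(96222, Mul(-1235, Mul(4, I, Pow(2, Rational(1, 2))))), -1) = Pow(Add(96222, Mul(-4940, I, Pow(2, Rational(1, 2)))), -1)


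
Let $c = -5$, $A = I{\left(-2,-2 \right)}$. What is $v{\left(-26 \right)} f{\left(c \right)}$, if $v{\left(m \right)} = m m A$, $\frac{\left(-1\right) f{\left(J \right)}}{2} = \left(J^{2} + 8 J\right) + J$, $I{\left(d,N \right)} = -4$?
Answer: $-108160$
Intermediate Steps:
$A = -4$
$f{\left(J \right)} = - 18 J - 2 J^{2}$ ($f{\left(J \right)} = - 2 \left(\left(J^{2} + 8 J\right) + J\right) = - 2 \left(J^{2} + 9 J\right) = - 18 J - 2 J^{2}$)
$v{\left(m \right)} = - 4 m^{2}$ ($v{\left(m \right)} = m m \left(-4\right) = m^{2} \left(-4\right) = - 4 m^{2}$)
$v{\left(-26 \right)} f{\left(c \right)} = - 4 \left(-26\right)^{2} \left(\left(-2\right) \left(-5\right) \left(9 - 5\right)\right) = \left(-4\right) 676 \left(\left(-2\right) \left(-5\right) 4\right) = \left(-2704\right) 40 = -108160$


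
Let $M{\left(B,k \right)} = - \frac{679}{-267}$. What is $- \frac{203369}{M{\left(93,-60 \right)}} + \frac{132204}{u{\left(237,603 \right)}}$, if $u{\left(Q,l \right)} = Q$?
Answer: $- \frac{4259740145}{53641} \approx -79412.0$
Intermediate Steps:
$M{\left(B,k \right)} = \frac{679}{267}$ ($M{\left(B,k \right)} = \left(-679\right) \left(- \frac{1}{267}\right) = \frac{679}{267}$)
$- \frac{203369}{M{\left(93,-60 \right)}} + \frac{132204}{u{\left(237,603 \right)}} = - \frac{203369}{\frac{679}{267}} + \frac{132204}{237} = \left(-203369\right) \frac{267}{679} + 132204 \cdot \frac{1}{237} = - \frac{54299523}{679} + \frac{44068}{79} = - \frac{4259740145}{53641}$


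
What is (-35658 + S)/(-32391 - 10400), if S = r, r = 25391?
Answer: 10267/42791 ≈ 0.23993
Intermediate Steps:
S = 25391
(-35658 + S)/(-32391 - 10400) = (-35658 + 25391)/(-32391 - 10400) = -10267/(-42791) = -10267*(-1/42791) = 10267/42791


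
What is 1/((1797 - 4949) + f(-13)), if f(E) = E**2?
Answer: -1/2983 ≈ -0.00033523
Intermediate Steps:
1/((1797 - 4949) + f(-13)) = 1/((1797 - 4949) + (-13)**2) = 1/(-3152 + 169) = 1/(-2983) = -1/2983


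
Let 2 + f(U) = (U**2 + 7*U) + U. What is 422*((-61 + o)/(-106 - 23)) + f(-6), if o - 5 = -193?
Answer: 34424/43 ≈ 800.56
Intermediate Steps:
o = -188 (o = 5 - 193 = -188)
f(U) = -2 + U**2 + 8*U (f(U) = -2 + ((U**2 + 7*U) + U) = -2 + (U**2 + 8*U) = -2 + U**2 + 8*U)
422*((-61 + o)/(-106 - 23)) + f(-6) = 422*((-61 - 188)/(-106 - 23)) + (-2 + (-6)**2 + 8*(-6)) = 422*(-249/(-129)) + (-2 + 36 - 48) = 422*(-249*(-1/129)) - 14 = 422*(83/43) - 14 = 35026/43 - 14 = 34424/43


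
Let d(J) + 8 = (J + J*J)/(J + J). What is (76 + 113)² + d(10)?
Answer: 71437/2 ≈ 35719.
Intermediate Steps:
d(J) = -8 + (J + J²)/(2*J) (d(J) = -8 + (J + J*J)/(J + J) = -8 + (J + J²)/((2*J)) = -8 + (J + J²)*(1/(2*J)) = -8 + (J + J²)/(2*J))
(76 + 113)² + d(10) = (76 + 113)² + (-15/2 + (½)*10) = 189² + (-15/2 + 5) = 35721 - 5/2 = 71437/2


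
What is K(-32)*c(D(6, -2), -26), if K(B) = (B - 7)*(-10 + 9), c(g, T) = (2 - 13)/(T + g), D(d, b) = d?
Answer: 429/20 ≈ 21.450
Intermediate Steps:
c(g, T) = -11/(T + g)
K(B) = 7 - B (K(B) = (-7 + B)*(-1) = 7 - B)
K(-32)*c(D(6, -2), -26) = (7 - 1*(-32))*(-11/(-26 + 6)) = (7 + 32)*(-11/(-20)) = 39*(-11*(-1/20)) = 39*(11/20) = 429/20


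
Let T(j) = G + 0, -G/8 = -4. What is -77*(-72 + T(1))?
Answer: 3080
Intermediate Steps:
G = 32 (G = -8*(-4) = 32)
T(j) = 32 (T(j) = 32 + 0 = 32)
-77*(-72 + T(1)) = -77*(-72 + 32) = -77*(-40) = 3080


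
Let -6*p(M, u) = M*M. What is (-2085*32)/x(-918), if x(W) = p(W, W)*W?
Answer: -5560/10744731 ≈ -0.00051746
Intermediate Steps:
p(M, u) = -M**2/6 (p(M, u) = -M*M/6 = -M**2/6)
x(W) = -W**3/6 (x(W) = (-W**2/6)*W = -W**3/6)
(-2085*32)/x(-918) = (-2085*32)/((-1/6*(-918)**3)) = -66720/((-1/6*(-773620632))) = -66720/128936772 = -66720*1/128936772 = -5560/10744731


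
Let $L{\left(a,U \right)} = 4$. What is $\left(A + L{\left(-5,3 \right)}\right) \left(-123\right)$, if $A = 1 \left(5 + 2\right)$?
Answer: $-1353$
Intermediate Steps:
$A = 7$ ($A = 1 \cdot 7 = 7$)
$\left(A + L{\left(-5,3 \right)}\right) \left(-123\right) = \left(7 + 4\right) \left(-123\right) = 11 \left(-123\right) = -1353$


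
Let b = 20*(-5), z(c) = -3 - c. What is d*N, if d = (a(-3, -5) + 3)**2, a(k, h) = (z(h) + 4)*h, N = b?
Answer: -72900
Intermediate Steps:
b = -100
N = -100
a(k, h) = h*(1 - h) (a(k, h) = ((-3 - h) + 4)*h = (1 - h)*h = h*(1 - h))
d = 729 (d = (-5*(1 - 1*(-5)) + 3)**2 = (-5*(1 + 5) + 3)**2 = (-5*6 + 3)**2 = (-30 + 3)**2 = (-27)**2 = 729)
d*N = 729*(-100) = -72900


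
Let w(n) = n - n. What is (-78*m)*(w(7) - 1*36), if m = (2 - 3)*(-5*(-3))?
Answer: -42120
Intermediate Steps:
w(n) = 0
m = -15 (m = -1*15 = -15)
(-78*m)*(w(7) - 1*36) = (-78*(-15))*(0 - 1*36) = 1170*(0 - 36) = 1170*(-36) = -42120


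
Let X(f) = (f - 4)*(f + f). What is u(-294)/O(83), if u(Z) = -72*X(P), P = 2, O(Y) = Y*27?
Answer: 64/249 ≈ 0.25703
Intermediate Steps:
O(Y) = 27*Y
X(f) = 2*f*(-4 + f) (X(f) = (-4 + f)*(2*f) = 2*f*(-4 + f))
u(Z) = 576 (u(Z) = -144*2*(-4 + 2) = -144*2*(-2) = -72*(-8) = 576)
u(-294)/O(83) = 576/((27*83)) = 576/2241 = 576*(1/2241) = 64/249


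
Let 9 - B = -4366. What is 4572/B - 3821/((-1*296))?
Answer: 18070187/1295000 ≈ 13.954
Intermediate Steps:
B = 4375 (B = 9 - 1*(-4366) = 9 + 4366 = 4375)
4572/B - 3821/((-1*296)) = 4572/4375 - 3821/((-1*296)) = 4572*(1/4375) - 3821/(-296) = 4572/4375 - 3821*(-1/296) = 4572/4375 + 3821/296 = 18070187/1295000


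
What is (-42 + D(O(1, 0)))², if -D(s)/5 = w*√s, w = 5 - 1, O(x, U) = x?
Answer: 3844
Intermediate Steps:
w = 4
D(s) = -20*√s
(-42 + D(O(1, 0)))² = (-42 - 20*√1)² = (-42 - 20*1)² = (-42 - 20)² = (-62)² = 3844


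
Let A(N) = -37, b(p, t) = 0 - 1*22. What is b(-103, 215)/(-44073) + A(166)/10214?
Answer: -1405993/450161622 ≈ -0.0031233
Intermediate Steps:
b(p, t) = -22 (b(p, t) = 0 - 22 = -22)
b(-103, 215)/(-44073) + A(166)/10214 = -22/(-44073) - 37/10214 = -22*(-1/44073) - 37*1/10214 = 22/44073 - 37/10214 = -1405993/450161622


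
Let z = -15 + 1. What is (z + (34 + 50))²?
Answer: 4900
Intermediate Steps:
z = -14
(z + (34 + 50))² = (-14 + (34 + 50))² = (-14 + 84)² = 70² = 4900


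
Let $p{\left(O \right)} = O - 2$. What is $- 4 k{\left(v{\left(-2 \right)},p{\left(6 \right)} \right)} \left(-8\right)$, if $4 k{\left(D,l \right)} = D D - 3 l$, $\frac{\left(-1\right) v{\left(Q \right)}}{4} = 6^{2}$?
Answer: $165792$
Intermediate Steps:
$v{\left(Q \right)} = -144$ ($v{\left(Q \right)} = - 4 \cdot 6^{2} = \left(-4\right) 36 = -144$)
$p{\left(O \right)} = -2 + O$
$k{\left(D,l \right)} = - \frac{3 l}{4} + \frac{D^{2}}{4}$ ($k{\left(D,l \right)} = \frac{D D - 3 l}{4} = \frac{D^{2} - 3 l}{4} = - \frac{3 l}{4} + \frac{D^{2}}{4}$)
$- 4 k{\left(v{\left(-2 \right)},p{\left(6 \right)} \right)} \left(-8\right) = - 4 \left(- \frac{3 \left(-2 + 6\right)}{4} + \frac{\left(-144\right)^{2}}{4}\right) \left(-8\right) = - 4 \left(\left(- \frac{3}{4}\right) 4 + \frac{1}{4} \cdot 20736\right) \left(-8\right) = - 4 \left(-3 + 5184\right) \left(-8\right) = \left(-4\right) 5181 \left(-8\right) = \left(-20724\right) \left(-8\right) = 165792$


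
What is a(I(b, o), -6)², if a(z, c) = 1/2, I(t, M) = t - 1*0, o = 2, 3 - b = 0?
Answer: ¼ ≈ 0.25000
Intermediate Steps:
b = 3 (b = 3 - 1*0 = 3 + 0 = 3)
I(t, M) = t (I(t, M) = t + 0 = t)
a(z, c) = ½
a(I(b, o), -6)² = (½)² = ¼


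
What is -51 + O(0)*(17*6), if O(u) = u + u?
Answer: -51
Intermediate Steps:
O(u) = 2*u
-51 + O(0)*(17*6) = -51 + (2*0)*(17*6) = -51 + 0*102 = -51 + 0 = -51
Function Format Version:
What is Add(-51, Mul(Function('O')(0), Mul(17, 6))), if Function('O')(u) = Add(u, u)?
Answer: -51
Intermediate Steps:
Function('O')(u) = Mul(2, u)
Add(-51, Mul(Function('O')(0), Mul(17, 6))) = Add(-51, Mul(Mul(2, 0), Mul(17, 6))) = Add(-51, Mul(0, 102)) = Add(-51, 0) = -51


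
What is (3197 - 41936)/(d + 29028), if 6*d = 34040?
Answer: -116217/104104 ≈ -1.1164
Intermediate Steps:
d = 17020/3 (d = (1/6)*34040 = 17020/3 ≈ 5673.3)
(3197 - 41936)/(d + 29028) = (3197 - 41936)/(17020/3 + 29028) = -38739/104104/3 = -38739*3/104104 = -116217/104104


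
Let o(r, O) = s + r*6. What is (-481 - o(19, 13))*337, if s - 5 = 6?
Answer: -204222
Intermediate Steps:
s = 11 (s = 5 + 6 = 11)
o(r, O) = 11 + 6*r (o(r, O) = 11 + r*6 = 11 + 6*r)
(-481 - o(19, 13))*337 = (-481 - (11 + 6*19))*337 = (-481 - (11 + 114))*337 = (-481 - 1*125)*337 = (-481 - 125)*337 = -606*337 = -204222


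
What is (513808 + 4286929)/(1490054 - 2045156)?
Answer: -4800737/555102 ≈ -8.6484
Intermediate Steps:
(513808 + 4286929)/(1490054 - 2045156) = 4800737/(-555102) = 4800737*(-1/555102) = -4800737/555102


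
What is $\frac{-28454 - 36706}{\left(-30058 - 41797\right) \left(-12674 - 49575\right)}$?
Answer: $- \frac{13032}{894580379} \approx -1.4568 \cdot 10^{-5}$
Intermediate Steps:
$\frac{-28454 - 36706}{\left(-30058 - 41797\right) \left(-12674 - 49575\right)} = \frac{-28454 - 36706}{\left(-71855\right) \left(-62249\right)} = - \frac{65160}{4472901895} = \left(-65160\right) \frac{1}{4472901895} = - \frac{13032}{894580379}$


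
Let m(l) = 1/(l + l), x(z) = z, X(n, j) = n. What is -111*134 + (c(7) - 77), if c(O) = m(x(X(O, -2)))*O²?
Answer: -29895/2 ≈ -14948.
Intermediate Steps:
m(l) = 1/(2*l)
c(O) = O/2 (c(O) = (1/(2*O))*O² = O/2)
-111*134 + (c(7) - 77) = -111*134 + ((½)*7 - 77) = -14874 + (7/2 - 77) = -14874 - 147/2 = -29895/2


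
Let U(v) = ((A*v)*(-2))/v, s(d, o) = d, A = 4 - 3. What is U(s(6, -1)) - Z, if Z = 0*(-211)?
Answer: -2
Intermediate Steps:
A = 1
Z = 0
U(v) = -2 (U(v) = ((1*v)*(-2))/v = (v*(-2))/v = (-2*v)/v = -2)
U(s(6, -1)) - Z = -2 - 1*0 = -2 + 0 = -2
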